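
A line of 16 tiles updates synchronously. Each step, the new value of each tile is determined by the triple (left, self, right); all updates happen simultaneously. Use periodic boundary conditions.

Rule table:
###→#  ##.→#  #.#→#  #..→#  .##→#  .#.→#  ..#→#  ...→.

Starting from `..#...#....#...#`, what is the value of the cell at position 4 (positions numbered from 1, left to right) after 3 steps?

####.###..###.##
################
################
position 4 holds #

#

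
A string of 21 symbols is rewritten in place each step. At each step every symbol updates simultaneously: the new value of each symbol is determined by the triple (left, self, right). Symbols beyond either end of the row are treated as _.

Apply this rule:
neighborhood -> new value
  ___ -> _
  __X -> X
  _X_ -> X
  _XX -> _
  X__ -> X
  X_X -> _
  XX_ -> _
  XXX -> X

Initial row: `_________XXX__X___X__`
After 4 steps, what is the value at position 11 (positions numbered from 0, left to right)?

step 1: ________X_X_XXXX_XXX_
step 2: _______XX_X__XX___X_X
step 3: ______X___XXX__X_XX_X
step 4: _____XXX_X_X_XXX____X
position 11 holds X

X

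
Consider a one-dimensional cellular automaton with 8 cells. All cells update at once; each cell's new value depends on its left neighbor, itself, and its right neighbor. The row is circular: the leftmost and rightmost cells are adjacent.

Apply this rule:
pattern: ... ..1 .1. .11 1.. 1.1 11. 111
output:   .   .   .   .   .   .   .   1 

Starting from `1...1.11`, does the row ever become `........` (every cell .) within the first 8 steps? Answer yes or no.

.......1
........
all cells are . at step 2

yes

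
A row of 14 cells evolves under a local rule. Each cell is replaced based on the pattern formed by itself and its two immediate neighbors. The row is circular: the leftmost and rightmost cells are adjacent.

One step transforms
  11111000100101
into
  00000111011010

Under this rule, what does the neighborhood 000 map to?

1

At position 6 the neighborhood is 000; the next row has 1 there.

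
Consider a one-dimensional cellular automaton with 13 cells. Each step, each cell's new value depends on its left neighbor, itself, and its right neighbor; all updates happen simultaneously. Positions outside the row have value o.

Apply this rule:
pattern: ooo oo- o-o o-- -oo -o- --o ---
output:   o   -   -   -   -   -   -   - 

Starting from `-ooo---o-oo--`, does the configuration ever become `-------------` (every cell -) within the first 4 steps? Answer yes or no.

--o----------
-------------
all cells are - at step 2

yes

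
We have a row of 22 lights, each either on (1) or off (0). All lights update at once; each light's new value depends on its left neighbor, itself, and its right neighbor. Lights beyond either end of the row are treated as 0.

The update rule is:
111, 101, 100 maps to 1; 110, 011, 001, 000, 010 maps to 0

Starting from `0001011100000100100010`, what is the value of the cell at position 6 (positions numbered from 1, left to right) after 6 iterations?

iteration 1: 0000101010000010010001
iteration 2: 0000010101000001001000
iteration 3: 0000001010100000100100
iteration 4: 0000000101010000010010
iteration 5: 0000000010101000001001
iteration 6: 0000000001010100000100
position 6 holds 0

0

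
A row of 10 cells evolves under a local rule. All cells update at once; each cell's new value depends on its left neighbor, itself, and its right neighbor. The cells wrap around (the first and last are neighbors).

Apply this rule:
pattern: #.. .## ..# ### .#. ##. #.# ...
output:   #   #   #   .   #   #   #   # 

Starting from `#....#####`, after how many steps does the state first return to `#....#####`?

step 1: ######....
step 2: #....#####

2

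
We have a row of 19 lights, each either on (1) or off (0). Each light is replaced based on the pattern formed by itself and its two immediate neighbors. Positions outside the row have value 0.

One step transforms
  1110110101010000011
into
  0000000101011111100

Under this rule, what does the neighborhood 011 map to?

0

At position 0 the neighborhood is 011; the next row has 0 there.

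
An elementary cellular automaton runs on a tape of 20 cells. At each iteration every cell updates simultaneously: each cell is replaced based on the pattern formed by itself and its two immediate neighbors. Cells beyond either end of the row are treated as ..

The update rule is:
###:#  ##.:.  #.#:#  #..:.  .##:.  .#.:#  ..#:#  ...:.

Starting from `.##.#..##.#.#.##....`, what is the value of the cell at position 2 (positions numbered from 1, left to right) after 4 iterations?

#

#..##.#..#####......
#.#..##.#.###.......
###.#..###.#........
.#.##.#.#.##........
position 2 holds #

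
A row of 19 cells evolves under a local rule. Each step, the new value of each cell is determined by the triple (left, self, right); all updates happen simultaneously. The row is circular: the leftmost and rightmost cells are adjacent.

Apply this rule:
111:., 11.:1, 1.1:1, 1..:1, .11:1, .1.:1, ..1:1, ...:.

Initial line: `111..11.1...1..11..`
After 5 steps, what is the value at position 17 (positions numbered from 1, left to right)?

1

1.11111111.11111111
111......111.......
1.11....11.11.....1
11111..1111111...11
....1111.....11.11.
position 17 holds 1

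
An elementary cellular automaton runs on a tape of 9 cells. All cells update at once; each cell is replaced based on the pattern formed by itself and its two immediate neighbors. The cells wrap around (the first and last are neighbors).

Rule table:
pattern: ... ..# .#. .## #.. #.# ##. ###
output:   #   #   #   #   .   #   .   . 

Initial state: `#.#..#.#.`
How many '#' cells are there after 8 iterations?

iteration 1: ###.#####
iteration 2: ...##....
iteration 3: ####..###
iteration 4: .....##..
iteration 5: ######..#
iteration 6: .......##
iteration 7: .#######.
iteration 8: ##.......
count of #: 2

2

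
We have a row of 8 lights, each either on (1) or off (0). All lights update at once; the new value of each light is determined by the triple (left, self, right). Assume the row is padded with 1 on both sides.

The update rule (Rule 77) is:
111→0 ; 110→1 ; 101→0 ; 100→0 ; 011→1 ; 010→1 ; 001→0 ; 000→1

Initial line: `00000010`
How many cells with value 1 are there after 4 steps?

3

01111010
01001010
01001010  (fixed point — unchanged through step 4)
count of 1: 3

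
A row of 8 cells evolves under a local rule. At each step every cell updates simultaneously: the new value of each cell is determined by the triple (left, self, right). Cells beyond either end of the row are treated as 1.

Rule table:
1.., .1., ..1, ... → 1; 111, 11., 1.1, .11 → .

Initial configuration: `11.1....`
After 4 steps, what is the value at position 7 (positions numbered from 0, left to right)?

.

...11111
111.....
...11111  (repeats step 1; period 2)
step 4: 111.....
position 7 holds .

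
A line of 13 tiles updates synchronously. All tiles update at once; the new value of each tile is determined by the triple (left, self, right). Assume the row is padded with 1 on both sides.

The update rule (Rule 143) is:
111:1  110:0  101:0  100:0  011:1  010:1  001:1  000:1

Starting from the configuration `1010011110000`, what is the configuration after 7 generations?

0010111100111
0110111001111
0100110011111
0101100111111
0101001111111
0101011111111
0101011111111

0101011111111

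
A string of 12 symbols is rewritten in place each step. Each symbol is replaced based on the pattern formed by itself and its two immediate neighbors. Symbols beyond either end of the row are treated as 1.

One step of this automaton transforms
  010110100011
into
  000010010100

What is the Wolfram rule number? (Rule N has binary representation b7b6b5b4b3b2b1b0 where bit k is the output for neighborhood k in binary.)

82

position 11: 111 → 0  (bit 7 = 0)
position 4: 110 → 1  (bit 6 = 1)
position 0: 101 → 0  (bit 5 = 0)
position 7: 100 → 1  (bit 4 = 1)
position 3: 011 → 0  (bit 3 = 0)
position 1: 010 → 0  (bit 2 = 0)
position 9: 001 → 1  (bit 1 = 1)
position 8: 000 → 0  (bit 0 = 0)
bits b7..b0 = 01010010 = 82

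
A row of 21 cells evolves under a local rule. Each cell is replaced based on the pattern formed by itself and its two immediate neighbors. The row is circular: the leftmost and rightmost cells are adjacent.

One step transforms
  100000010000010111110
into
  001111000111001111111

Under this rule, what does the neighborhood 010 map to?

0

At position 0 the neighborhood is 010; the next row has 0 there.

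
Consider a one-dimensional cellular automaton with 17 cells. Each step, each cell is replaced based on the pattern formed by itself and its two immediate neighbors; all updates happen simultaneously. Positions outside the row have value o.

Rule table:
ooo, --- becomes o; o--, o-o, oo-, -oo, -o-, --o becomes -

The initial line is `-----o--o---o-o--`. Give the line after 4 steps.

-oooo------------

-ooo------o------
--o--oooo---oooo-
------oo--o--oo--
-oooo------------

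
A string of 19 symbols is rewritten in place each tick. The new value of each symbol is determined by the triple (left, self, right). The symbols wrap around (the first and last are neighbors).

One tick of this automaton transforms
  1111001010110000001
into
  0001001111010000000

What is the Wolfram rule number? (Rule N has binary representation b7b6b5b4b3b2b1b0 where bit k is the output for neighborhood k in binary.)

100

position 0: 111 → 0  (bit 7 = 0)
position 3: 110 → 1  (bit 6 = 1)
position 7: 101 → 1  (bit 5 = 1)
position 4: 100 → 0  (bit 4 = 0)
position 10: 011 → 0  (bit 3 = 0)
position 6: 010 → 1  (bit 2 = 1)
position 5: 001 → 0  (bit 1 = 0)
position 13: 000 → 0  (bit 0 = 0)
bits b7..b0 = 01100100 = 100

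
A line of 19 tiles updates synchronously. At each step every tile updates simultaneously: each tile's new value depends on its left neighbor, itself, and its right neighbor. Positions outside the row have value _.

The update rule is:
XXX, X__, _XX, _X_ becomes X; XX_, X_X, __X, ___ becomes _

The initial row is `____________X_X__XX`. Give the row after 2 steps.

step 1: ____________X_XX_X_
step 2: ____________X_X__XX

____________X_X__XX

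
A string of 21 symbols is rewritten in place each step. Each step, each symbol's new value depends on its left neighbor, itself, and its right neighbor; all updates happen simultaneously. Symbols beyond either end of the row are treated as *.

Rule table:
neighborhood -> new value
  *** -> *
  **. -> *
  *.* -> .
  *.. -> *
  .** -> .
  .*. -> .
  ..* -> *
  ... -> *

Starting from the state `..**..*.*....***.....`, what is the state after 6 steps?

**.***...****.*******
**..*****.***..******
****.****..****.*****
****..*****.***..****
******.****..****.***
******..*****.***..**

******..*****.***..**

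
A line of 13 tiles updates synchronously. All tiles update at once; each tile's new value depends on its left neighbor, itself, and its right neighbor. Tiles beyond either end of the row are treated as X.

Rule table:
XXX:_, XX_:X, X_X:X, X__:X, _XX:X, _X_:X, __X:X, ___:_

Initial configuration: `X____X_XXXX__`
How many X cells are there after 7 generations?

9

XX__XXXX__XXX
_XXXX__XXXX__
XX__XXXX__XXX  (repeats generation 1; period 2)
generation 7: XX__XXXX__XXX
count of X: 9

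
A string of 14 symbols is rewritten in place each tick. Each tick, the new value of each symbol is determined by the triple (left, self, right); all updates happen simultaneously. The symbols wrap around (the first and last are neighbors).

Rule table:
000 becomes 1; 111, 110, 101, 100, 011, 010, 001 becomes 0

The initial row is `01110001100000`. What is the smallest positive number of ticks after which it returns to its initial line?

2

00000100001111
01110001100000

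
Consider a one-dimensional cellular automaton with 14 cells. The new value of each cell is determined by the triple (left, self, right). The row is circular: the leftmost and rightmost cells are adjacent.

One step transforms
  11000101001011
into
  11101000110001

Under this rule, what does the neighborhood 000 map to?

At position 3 the neighborhood is 000; the next row has 0 there.

0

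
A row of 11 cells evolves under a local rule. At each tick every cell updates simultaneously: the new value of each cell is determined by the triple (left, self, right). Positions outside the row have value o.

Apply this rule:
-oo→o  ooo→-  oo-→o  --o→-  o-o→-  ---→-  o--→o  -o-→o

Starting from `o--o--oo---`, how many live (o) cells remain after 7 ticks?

oo-oo-ooo--
-o-oo-o-oo-
-o-oo-o-oo-  (fixed point — unchanged through tick 7)
count of o: 6

6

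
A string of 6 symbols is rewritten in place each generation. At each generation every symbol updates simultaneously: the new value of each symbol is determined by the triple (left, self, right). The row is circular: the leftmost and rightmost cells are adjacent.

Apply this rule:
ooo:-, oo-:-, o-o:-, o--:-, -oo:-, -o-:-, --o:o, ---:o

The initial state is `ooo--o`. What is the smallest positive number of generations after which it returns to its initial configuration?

12

----o-
oooo--
-----o
-oooo-
o-----
--oooo
-o----
o--ooo
--o---
oo--oo
---o--
ooo--o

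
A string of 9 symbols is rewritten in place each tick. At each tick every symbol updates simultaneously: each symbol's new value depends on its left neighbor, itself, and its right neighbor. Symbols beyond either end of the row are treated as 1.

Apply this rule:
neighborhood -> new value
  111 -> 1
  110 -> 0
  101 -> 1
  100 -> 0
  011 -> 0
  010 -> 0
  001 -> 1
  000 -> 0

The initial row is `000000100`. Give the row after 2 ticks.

000010010

000001001
000010010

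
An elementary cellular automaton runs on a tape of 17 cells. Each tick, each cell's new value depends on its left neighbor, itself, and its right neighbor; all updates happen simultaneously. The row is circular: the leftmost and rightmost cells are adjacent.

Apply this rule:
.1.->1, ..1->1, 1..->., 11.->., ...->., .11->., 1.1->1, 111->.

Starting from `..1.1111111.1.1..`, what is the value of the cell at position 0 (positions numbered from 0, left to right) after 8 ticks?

.

.111.......1111..
1.........1......
1........11.....1
........1......1.
.......11.....11.
......1......1...
.....11.....11...
....1......1.....
position 0 holds .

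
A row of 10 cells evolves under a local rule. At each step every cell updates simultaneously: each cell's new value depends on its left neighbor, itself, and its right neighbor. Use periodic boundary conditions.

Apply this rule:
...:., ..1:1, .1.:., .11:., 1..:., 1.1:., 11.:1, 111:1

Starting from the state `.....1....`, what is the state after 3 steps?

..1.......

....1.....
...1......
..1.......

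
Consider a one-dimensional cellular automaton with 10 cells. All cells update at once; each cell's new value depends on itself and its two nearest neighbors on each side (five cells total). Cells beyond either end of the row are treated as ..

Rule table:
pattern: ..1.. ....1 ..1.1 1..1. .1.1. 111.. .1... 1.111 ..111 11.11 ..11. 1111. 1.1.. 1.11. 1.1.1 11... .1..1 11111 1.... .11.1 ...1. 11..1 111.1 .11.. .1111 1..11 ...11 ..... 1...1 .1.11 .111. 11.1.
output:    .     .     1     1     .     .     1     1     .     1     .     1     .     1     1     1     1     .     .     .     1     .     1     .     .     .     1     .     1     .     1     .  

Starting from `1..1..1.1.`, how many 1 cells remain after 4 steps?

6

.11.111..1
1..111..1.
.1..1..1.1
1.11.111..
count of 1: 6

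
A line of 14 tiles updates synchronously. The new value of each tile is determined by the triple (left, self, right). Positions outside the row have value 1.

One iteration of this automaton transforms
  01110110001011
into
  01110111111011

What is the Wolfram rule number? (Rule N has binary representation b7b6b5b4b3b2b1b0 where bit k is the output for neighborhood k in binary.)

position 2: 111 → 1  (bit 7 = 1)
position 3: 110 → 1  (bit 6 = 1)
position 0: 101 → 0  (bit 5 = 0)
position 7: 100 → 1  (bit 4 = 1)
position 1: 011 → 1  (bit 3 = 1)
position 10: 010 → 1  (bit 2 = 1)
position 9: 001 → 1  (bit 1 = 1)
position 8: 000 → 1  (bit 0 = 1)
bits b7..b0 = 11011111 = 223

223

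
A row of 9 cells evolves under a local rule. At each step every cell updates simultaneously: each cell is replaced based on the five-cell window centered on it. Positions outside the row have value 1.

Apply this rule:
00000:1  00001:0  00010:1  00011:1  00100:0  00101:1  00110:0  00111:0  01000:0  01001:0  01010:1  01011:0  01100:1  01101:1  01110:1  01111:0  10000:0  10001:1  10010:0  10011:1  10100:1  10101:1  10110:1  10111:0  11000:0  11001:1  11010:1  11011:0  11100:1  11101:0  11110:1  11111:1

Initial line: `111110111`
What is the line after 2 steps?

111100001
111100010

111100010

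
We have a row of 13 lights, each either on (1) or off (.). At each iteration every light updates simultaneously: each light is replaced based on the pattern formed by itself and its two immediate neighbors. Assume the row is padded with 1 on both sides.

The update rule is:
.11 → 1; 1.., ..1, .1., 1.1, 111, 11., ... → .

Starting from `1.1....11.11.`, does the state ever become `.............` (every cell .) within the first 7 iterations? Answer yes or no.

yes

.......1..1..
.............
all cells are . at iteration 2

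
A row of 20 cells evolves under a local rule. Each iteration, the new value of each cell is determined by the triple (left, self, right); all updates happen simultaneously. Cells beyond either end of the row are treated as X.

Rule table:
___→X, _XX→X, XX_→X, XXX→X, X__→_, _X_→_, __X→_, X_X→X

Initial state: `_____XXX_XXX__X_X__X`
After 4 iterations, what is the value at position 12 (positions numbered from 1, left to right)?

X

_XXX_XXXXXXX___X___X
XXXXXXXXXXXX_X___X_X
XXXXXXXXXXXXX__X__XX
XXXXXXXXXXXXX_____XX
position 12 holds X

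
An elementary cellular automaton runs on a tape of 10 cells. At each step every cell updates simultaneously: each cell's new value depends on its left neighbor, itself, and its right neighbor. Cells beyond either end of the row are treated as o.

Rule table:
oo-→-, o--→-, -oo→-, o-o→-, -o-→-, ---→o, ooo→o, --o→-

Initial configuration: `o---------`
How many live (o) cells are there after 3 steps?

step 1: --ooooooo-
step 2: ---ooooo--
step 3: -o--ooo---
count of o: 4

4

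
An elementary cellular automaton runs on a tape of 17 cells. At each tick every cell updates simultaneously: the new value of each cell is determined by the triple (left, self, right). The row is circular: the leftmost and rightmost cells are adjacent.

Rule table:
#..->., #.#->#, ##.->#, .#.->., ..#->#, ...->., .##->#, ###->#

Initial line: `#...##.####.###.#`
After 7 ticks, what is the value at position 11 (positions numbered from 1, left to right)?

#

#..##############
#.###############
#################
#################  (fixed point — unchanged through tick 7)
position 11 holds #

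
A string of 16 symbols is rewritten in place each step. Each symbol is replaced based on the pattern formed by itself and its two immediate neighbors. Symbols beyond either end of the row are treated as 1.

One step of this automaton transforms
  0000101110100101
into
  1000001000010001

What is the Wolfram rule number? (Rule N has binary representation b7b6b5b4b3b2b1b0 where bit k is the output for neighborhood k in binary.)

position 7: 111 → 0  (bit 7 = 0)
position 8: 110 → 0  (bit 6 = 0)
position 5: 101 → 0  (bit 5 = 0)
position 0: 100 → 1  (bit 4 = 1)
position 6: 011 → 1  (bit 3 = 1)
position 4: 010 → 0  (bit 2 = 0)
position 3: 001 → 0  (bit 1 = 0)
position 1: 000 → 0  (bit 0 = 0)
bits b7..b0 = 00011000 = 24

24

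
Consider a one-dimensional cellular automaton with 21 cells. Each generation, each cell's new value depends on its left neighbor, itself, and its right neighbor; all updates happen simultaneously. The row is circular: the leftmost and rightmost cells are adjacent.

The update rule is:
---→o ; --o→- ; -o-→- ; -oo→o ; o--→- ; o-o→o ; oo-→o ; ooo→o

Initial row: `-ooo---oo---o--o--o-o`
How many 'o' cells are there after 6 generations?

17

generation 1: oooo-o-oo-o--------o-
generation 2: ooooo-oooo--oooooo--o
generation 3: oooooooooo--oooooo--o
generation 4: oooooooooo--oooooo--o  (fixed point — unchanged through generation 6)
count of o: 17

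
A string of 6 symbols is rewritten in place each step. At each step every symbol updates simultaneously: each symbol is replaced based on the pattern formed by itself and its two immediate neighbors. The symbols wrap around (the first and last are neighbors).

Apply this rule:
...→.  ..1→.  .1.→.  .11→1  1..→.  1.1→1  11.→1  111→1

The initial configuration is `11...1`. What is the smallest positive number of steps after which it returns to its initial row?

1

11...1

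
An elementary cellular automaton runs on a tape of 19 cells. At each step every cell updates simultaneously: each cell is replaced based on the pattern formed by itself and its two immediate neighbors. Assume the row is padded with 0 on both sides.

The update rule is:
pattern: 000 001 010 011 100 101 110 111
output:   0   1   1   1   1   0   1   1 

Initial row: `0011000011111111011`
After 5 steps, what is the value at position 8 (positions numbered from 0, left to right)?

0111100111111111011
1111111111111111011
1111111111111111011  (fixed point — unchanged through step 5)
position 8 holds 1

1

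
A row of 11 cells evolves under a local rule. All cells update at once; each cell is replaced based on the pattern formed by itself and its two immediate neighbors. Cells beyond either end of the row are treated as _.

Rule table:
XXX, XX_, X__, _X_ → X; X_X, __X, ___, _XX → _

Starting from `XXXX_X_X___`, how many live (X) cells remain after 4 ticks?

_XXX_X_XX__
__XX_X__XX_
___X_XX__XX
___X__XX__X
count of X: 4

4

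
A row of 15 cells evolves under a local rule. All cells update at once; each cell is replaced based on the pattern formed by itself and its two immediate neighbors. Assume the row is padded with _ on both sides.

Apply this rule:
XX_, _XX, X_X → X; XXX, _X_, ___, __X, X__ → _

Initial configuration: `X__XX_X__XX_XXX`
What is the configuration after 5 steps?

____________XX_

step 1: ___XXX___XXXX_X
step 2: ___X_X___X__XX_
step 3: ____X_______XX_
step 4: ____________XX_
step 5: ____________XX_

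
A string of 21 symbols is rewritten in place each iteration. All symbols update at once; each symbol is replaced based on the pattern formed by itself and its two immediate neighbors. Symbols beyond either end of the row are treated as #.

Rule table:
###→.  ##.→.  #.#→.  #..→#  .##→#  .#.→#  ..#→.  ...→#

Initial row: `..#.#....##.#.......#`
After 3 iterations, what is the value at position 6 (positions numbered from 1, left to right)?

#

iteration 1: #.#.####.#..#######.#
iteration 2: ..#.#....##.#.......#  (repeats iteration 0; period 2)
iteration 3: #.#.####.#..#######.#
position 6 holds #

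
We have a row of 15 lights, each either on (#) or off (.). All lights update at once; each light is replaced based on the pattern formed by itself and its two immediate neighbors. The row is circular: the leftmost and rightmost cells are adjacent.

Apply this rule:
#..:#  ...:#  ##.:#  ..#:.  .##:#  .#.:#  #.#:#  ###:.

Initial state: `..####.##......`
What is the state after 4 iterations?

#.#..##########
####.#.........
#..###########.
##.#.........##

##.#.........##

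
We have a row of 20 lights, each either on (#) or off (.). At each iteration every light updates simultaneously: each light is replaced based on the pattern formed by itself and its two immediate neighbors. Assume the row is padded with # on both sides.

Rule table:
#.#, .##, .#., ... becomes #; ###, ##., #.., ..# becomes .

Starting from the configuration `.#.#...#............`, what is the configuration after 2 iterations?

....######.........#

####.#.#.##########.
....######.........#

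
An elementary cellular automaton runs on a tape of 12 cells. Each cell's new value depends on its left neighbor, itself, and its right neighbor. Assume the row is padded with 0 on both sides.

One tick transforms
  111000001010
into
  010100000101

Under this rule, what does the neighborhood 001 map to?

At position 7 the neighborhood is 001; the next row has 0 there.

0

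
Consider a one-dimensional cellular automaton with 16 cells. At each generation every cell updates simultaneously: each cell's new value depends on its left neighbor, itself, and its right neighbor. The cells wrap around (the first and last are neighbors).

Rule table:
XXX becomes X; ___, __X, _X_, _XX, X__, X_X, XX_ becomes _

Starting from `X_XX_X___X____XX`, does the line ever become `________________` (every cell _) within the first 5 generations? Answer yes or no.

yes

generation 1: _______________X
generation 2: ________________
all cells are _ at generation 2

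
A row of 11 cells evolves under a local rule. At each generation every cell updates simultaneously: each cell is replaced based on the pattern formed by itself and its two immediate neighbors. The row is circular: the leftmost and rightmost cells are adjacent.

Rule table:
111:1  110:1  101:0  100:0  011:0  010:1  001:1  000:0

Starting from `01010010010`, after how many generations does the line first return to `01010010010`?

11010110110
01010010010

2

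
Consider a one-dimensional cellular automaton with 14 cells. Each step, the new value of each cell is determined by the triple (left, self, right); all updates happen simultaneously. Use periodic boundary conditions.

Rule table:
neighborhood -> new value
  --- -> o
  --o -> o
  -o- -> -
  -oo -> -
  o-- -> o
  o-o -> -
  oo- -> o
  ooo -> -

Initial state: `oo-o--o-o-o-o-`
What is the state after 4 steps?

-oo-oooooooooo

step 1: -o--oo--------
step 2: o-oo-ooooooooo
step 3: o--o----------
step 4: -oo-oooooooooo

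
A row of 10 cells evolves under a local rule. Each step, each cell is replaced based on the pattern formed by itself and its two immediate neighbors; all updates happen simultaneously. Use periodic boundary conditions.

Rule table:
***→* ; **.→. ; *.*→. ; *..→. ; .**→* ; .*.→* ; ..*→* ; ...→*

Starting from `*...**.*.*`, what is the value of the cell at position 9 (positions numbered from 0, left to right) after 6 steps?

..***..*.*
.***..**.*
.**..**..*
.*..**..**
.*.**..**.
**.*..**..
position 9 holds .

.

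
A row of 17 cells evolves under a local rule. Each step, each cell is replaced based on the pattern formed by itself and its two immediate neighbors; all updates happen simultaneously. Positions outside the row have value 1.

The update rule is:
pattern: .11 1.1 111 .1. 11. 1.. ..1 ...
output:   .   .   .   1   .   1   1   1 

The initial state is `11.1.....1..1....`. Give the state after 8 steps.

step 1: ...11111111111111
step 2: 111..............
step 3: ...11111111111111  (repeats step 1; period 2)
step 8: 111..............

111..............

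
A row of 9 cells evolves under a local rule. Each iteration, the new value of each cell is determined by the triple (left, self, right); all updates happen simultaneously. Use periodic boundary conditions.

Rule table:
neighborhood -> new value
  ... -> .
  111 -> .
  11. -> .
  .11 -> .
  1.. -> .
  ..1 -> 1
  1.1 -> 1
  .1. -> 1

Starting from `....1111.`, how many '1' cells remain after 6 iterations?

2

...1.....
..11.....
.1.......
11.......
........1
.......11
count of 1: 2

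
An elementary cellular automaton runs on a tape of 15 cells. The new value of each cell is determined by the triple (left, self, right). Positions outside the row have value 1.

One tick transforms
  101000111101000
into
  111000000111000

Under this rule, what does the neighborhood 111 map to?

At position 7 the neighborhood is 111; the next row has 0 there.

0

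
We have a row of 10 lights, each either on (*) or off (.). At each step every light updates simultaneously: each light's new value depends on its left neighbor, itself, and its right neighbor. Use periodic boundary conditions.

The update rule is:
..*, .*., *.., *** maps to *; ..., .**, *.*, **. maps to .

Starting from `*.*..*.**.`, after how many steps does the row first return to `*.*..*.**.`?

*.****....
*..**.*..*
.**...***.
*..*.*.*.*
.***.*.*..
*.*..*.**.

6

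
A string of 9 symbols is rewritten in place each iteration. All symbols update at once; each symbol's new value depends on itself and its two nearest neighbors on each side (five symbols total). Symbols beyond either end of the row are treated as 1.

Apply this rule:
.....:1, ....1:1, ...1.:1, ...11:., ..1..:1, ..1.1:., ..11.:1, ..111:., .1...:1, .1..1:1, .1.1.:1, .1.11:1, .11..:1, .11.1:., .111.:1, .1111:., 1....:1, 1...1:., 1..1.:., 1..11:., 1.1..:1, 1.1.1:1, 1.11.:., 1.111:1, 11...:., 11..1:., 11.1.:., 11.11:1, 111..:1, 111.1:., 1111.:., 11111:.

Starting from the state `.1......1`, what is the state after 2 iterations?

11....1..

.111111..
11....1..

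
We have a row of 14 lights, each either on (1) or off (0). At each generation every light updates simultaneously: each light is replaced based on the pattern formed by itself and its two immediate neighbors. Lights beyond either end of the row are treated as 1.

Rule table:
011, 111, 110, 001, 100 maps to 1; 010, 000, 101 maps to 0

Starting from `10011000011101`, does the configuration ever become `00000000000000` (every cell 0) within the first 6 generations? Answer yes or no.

no

11111100111101
11111111111101
11111111111101  (fixed point — unchanged through generation 6)
generation 6 is 11111111111101, still not uniform 0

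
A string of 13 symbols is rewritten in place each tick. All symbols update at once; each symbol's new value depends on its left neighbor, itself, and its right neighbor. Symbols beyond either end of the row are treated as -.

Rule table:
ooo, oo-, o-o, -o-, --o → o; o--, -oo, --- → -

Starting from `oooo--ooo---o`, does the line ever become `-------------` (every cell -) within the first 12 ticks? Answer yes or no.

-ooo-o-oo--oo
o-ooooo-o-o-o
oo-oooooooooo
-oo-ooooooooo
o-oo-oooooooo
oo-oo-ooooooo
-oo-oo-oooooo
o-oo-oo-ooooo
oo-oo-oo-oooo
-oo-oo-oo-ooo
o-oo-oo-oo-oo
oo-oo-oo-oo-o
tick 12 is oo-oo-oo-oo-o, still not uniform -

no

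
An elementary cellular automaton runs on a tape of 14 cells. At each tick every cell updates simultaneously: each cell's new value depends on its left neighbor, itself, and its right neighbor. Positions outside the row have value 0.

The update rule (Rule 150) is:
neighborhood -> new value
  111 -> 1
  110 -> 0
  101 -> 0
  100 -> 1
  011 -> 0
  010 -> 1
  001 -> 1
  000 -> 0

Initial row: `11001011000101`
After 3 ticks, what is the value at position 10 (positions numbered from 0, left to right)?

00111000101101
01010101100001
11010100010011
position 10 holds 0

0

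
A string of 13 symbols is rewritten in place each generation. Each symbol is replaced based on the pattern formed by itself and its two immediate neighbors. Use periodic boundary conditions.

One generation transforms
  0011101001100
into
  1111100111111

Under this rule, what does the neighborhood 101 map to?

0

At position 5 the neighborhood is 101; the next row has 0 there.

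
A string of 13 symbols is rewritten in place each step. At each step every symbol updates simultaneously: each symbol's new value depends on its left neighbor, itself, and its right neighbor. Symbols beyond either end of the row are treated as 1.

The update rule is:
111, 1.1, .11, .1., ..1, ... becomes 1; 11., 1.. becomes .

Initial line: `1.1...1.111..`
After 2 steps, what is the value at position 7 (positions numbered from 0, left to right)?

.11.111111..1
11.111111..11
position 7 holds 1

1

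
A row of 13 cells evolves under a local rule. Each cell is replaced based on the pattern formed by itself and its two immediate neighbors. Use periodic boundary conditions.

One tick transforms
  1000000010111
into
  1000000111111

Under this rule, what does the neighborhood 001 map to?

At position 7 the neighborhood is 001; the next row has 1 there.

1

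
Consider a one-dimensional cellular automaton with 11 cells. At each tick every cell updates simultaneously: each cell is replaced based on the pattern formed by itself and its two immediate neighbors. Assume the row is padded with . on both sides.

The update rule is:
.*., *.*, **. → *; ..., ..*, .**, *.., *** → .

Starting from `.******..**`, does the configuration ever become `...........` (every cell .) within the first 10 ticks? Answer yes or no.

no

tick 1: ......*...*
tick 2: ......*...*  (fixed point — unchanged through tick 10)
tick 10 is ......*...*, still not uniform .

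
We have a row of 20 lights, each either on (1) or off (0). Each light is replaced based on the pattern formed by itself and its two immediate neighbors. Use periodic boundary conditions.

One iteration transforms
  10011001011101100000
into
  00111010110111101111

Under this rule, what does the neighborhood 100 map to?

0

At position 1 the neighborhood is 100; the next row has 0 there.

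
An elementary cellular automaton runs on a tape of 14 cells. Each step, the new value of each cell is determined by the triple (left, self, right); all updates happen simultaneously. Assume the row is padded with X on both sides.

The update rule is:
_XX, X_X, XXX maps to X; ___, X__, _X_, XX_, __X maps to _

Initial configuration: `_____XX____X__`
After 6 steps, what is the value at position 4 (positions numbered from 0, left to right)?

_____X________
______________
______________  (fixed point — unchanged through step 6)
position 4 holds _

_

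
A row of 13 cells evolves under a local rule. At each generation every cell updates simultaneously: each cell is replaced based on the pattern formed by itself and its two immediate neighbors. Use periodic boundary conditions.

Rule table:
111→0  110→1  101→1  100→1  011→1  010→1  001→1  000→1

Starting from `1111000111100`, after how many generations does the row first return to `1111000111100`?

2

generation 1: 1001111100111
generation 2: 1111000111100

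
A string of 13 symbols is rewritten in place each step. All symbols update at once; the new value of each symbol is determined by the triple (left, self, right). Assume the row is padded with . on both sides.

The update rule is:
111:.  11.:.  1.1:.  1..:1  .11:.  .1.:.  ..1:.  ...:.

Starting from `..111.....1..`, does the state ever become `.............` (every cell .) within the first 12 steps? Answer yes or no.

.....1.....1.
......1.....1
.......1.....
........1....
.........1...
..........1..
...........1.
............1
.............
all cells are . at step 9

yes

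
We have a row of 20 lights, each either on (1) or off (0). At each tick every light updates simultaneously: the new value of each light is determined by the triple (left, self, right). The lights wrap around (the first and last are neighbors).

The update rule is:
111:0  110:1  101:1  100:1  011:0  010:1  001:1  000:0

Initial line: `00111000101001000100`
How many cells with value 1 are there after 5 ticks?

tick 1: 01001101111111101110
tick 2: 11110110000000110011
tick 3: 00011011000001011100
tick 4: 00101101100011100110
tick 5: 01110110110100111011
count of 1: 13

13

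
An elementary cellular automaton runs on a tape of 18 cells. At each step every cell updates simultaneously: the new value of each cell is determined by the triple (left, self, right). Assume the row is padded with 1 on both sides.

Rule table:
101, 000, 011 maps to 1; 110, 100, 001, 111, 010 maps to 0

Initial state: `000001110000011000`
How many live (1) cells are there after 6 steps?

011101000111010010
110010010100100001
000000001000001101
011111100011101011
110000001010010110
000111100100001101
count of 1: 8

8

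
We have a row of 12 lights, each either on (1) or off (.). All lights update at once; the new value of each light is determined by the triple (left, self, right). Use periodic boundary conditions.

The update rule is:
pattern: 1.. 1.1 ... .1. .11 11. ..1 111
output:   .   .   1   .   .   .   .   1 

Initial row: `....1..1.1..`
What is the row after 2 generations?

11..111111..

111........1
11..111111..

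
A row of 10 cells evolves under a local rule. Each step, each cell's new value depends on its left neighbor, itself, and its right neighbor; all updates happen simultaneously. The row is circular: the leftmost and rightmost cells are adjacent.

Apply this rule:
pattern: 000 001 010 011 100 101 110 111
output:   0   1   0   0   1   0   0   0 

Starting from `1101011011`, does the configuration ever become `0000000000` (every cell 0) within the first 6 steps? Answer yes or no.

yes

step 1: 0000000000
all cells are 0 at step 1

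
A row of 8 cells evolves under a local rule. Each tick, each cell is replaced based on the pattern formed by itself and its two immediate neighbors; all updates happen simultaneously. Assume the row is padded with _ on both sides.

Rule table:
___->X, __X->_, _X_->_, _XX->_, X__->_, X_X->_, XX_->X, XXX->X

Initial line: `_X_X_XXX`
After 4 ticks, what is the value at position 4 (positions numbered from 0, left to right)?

______XX
XXXXX__X
_XXXX___
__XXX_XX
position 4 holds X

X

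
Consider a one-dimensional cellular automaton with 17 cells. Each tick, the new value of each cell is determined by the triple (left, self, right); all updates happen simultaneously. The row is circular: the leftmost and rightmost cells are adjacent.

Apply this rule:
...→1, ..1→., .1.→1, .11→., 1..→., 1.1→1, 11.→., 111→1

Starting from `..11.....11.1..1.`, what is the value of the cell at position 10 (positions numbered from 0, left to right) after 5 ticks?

tick 1: 1....111...11..1.
tick 2: 1.11..1..1.....11
tick 3: .1....1..1.111..1
tick 4: 11.11.1..11.1...1
tick 5: 1.1..11....11.1..
position 10 holds .

.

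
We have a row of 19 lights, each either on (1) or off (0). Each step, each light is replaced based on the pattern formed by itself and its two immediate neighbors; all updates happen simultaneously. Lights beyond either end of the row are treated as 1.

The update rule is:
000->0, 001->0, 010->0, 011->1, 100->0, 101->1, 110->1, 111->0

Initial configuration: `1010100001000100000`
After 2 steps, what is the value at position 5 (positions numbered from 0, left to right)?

1101000000000000000
0110000000000000000
position 5 holds 0

0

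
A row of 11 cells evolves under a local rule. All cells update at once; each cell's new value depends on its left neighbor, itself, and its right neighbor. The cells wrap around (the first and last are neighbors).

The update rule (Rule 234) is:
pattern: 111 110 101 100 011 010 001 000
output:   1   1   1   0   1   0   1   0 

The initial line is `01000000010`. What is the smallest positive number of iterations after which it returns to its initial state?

11

iteration 1: 10000000100
iteration 2: 00000001001
iteration 3: 00000010010
iteration 4: 00000100100
iteration 5: 00001001000
iteration 6: 00010010000
iteration 7: 00100100000
iteration 8: 01001000000
iteration 9: 10010000000
iteration 10: 00100000001
iteration 11: 01000000010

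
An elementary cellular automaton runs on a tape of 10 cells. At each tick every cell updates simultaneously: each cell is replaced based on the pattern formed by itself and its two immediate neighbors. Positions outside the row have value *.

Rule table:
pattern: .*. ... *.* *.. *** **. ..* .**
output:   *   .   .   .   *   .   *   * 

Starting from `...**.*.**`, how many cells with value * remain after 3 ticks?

..**..*.**
.**..**.**
.*..**..**
count of *: 5

5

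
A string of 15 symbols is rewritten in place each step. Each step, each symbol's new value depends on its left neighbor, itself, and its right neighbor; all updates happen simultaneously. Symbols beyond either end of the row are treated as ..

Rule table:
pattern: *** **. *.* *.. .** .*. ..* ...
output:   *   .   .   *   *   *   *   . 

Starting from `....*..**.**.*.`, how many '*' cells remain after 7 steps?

11

...*****..*..**
..*****.******.
.*****..*****.*
*****.******..*
****..*****.***
***.******..**.
**..*****.***.*
count of *: 11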